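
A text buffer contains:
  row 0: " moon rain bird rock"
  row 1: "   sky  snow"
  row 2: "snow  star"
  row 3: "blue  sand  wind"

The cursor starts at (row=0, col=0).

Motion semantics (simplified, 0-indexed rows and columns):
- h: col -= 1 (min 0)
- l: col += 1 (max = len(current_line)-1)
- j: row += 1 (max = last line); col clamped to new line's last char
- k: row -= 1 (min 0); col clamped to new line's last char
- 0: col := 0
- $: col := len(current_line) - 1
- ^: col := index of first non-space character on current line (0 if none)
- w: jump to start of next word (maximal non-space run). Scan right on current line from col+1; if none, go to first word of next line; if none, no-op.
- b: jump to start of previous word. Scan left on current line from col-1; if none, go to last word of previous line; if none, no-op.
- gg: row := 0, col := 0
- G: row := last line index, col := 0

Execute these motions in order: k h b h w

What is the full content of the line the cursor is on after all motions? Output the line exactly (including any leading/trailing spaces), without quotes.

After 1 (k): row=0 col=0 char='_'
After 2 (h): row=0 col=0 char='_'
After 3 (b): row=0 col=0 char='_'
After 4 (h): row=0 col=0 char='_'
After 5 (w): row=0 col=1 char='m'

Answer:  moon rain bird rock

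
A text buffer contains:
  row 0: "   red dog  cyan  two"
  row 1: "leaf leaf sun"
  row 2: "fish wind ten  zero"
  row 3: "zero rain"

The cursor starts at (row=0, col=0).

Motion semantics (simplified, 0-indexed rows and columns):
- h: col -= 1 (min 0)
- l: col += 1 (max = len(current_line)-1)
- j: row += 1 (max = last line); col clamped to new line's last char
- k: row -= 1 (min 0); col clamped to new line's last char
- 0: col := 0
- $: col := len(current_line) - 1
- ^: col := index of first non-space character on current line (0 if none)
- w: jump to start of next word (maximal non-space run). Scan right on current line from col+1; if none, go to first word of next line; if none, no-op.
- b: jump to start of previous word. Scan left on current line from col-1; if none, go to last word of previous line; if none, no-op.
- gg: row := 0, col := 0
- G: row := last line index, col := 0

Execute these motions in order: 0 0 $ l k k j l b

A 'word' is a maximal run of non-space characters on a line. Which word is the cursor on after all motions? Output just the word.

Answer: sun

Derivation:
After 1 (0): row=0 col=0 char='_'
After 2 (0): row=0 col=0 char='_'
After 3 ($): row=0 col=20 char='o'
After 4 (l): row=0 col=20 char='o'
After 5 (k): row=0 col=20 char='o'
After 6 (k): row=0 col=20 char='o'
After 7 (j): row=1 col=12 char='n'
After 8 (l): row=1 col=12 char='n'
After 9 (b): row=1 col=10 char='s'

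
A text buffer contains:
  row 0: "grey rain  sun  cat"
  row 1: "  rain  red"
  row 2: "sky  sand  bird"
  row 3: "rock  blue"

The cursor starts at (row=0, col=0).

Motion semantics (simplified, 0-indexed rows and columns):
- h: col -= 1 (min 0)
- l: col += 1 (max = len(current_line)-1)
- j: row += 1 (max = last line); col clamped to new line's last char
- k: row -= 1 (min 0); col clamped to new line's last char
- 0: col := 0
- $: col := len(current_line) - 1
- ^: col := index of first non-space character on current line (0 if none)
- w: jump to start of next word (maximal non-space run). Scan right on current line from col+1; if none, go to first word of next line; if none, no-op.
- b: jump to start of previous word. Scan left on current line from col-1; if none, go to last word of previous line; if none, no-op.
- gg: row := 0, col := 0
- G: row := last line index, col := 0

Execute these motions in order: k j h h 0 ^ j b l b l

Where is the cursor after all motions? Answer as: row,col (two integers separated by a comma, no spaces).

After 1 (k): row=0 col=0 char='g'
After 2 (j): row=1 col=0 char='_'
After 3 (h): row=1 col=0 char='_'
After 4 (h): row=1 col=0 char='_'
After 5 (0): row=1 col=0 char='_'
After 6 (^): row=1 col=2 char='r'
After 7 (j): row=2 col=2 char='y'
After 8 (b): row=2 col=0 char='s'
After 9 (l): row=2 col=1 char='k'
After 10 (b): row=2 col=0 char='s'
After 11 (l): row=2 col=1 char='k'

Answer: 2,1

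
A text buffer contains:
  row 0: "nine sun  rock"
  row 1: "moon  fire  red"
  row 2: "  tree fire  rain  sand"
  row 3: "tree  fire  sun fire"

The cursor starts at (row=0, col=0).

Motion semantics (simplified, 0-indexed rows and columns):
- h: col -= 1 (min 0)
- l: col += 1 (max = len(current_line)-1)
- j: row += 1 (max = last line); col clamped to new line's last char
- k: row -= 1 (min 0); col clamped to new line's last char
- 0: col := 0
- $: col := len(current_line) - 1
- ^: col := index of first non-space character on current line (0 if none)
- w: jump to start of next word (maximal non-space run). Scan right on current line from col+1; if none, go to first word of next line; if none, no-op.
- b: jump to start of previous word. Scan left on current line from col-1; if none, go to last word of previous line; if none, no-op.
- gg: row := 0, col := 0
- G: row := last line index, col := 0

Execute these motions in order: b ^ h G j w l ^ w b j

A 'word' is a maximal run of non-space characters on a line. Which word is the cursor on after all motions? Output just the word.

Answer: tree

Derivation:
After 1 (b): row=0 col=0 char='n'
After 2 (^): row=0 col=0 char='n'
After 3 (h): row=0 col=0 char='n'
After 4 (G): row=3 col=0 char='t'
After 5 (j): row=3 col=0 char='t'
After 6 (w): row=3 col=6 char='f'
After 7 (l): row=3 col=7 char='i'
After 8 (^): row=3 col=0 char='t'
After 9 (w): row=3 col=6 char='f'
After 10 (b): row=3 col=0 char='t'
After 11 (j): row=3 col=0 char='t'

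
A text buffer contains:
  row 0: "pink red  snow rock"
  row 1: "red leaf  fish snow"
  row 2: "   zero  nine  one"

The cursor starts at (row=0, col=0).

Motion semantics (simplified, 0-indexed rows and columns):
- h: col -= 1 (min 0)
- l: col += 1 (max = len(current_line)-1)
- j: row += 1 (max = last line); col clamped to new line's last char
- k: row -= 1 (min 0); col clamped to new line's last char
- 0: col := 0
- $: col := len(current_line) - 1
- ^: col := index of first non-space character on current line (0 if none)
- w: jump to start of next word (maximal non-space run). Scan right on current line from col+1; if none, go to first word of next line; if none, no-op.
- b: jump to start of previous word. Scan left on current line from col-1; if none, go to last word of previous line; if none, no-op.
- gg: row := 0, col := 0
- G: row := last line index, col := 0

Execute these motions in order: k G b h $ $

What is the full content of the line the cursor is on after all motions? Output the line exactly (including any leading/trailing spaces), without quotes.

Answer: red leaf  fish snow

Derivation:
After 1 (k): row=0 col=0 char='p'
After 2 (G): row=2 col=0 char='_'
After 3 (b): row=1 col=15 char='s'
After 4 (h): row=1 col=14 char='_'
After 5 ($): row=1 col=18 char='w'
After 6 ($): row=1 col=18 char='w'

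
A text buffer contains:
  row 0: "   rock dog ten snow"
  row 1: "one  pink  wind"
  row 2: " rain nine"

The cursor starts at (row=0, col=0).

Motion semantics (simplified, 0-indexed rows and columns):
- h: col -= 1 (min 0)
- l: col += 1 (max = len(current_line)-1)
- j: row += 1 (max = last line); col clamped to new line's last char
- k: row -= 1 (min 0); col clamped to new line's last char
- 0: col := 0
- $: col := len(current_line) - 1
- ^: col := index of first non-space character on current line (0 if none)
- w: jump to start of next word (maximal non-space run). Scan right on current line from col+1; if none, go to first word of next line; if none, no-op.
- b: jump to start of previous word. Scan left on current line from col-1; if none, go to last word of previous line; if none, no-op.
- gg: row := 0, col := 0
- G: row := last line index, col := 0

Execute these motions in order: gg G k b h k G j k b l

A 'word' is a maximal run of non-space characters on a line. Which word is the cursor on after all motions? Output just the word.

Answer: snow

Derivation:
After 1 (gg): row=0 col=0 char='_'
After 2 (G): row=2 col=0 char='_'
After 3 (k): row=1 col=0 char='o'
After 4 (b): row=0 col=16 char='s'
After 5 (h): row=0 col=15 char='_'
After 6 (k): row=0 col=15 char='_'
After 7 (G): row=2 col=0 char='_'
After 8 (j): row=2 col=0 char='_'
After 9 (k): row=1 col=0 char='o'
After 10 (b): row=0 col=16 char='s'
After 11 (l): row=0 col=17 char='n'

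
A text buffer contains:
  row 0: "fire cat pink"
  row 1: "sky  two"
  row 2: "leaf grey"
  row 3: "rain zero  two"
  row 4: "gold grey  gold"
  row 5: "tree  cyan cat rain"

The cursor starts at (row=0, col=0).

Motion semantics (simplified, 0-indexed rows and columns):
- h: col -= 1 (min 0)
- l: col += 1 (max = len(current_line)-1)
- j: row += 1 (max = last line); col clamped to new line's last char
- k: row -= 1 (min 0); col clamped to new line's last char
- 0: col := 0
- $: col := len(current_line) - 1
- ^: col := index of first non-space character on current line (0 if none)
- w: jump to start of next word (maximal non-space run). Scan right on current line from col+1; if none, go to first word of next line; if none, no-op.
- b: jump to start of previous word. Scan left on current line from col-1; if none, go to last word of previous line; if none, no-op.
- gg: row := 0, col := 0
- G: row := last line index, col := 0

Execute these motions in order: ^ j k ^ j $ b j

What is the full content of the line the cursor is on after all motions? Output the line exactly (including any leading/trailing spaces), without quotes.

Answer: leaf grey

Derivation:
After 1 (^): row=0 col=0 char='f'
After 2 (j): row=1 col=0 char='s'
After 3 (k): row=0 col=0 char='f'
After 4 (^): row=0 col=0 char='f'
After 5 (j): row=1 col=0 char='s'
After 6 ($): row=1 col=7 char='o'
After 7 (b): row=1 col=5 char='t'
After 8 (j): row=2 col=5 char='g'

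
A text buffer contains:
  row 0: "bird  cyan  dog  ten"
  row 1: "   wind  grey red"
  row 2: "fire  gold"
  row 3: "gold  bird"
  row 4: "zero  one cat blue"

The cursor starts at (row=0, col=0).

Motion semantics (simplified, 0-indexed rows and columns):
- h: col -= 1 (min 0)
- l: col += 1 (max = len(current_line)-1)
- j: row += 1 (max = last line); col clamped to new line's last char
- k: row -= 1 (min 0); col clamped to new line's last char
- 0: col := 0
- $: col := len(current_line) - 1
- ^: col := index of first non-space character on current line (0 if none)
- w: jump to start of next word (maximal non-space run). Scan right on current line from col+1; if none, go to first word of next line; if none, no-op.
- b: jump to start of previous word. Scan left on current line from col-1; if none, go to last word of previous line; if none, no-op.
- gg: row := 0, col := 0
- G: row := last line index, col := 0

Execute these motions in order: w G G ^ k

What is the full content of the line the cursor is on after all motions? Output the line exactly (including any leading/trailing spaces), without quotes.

After 1 (w): row=0 col=6 char='c'
After 2 (G): row=4 col=0 char='z'
After 3 (G): row=4 col=0 char='z'
After 4 (^): row=4 col=0 char='z'
After 5 (k): row=3 col=0 char='g'

Answer: gold  bird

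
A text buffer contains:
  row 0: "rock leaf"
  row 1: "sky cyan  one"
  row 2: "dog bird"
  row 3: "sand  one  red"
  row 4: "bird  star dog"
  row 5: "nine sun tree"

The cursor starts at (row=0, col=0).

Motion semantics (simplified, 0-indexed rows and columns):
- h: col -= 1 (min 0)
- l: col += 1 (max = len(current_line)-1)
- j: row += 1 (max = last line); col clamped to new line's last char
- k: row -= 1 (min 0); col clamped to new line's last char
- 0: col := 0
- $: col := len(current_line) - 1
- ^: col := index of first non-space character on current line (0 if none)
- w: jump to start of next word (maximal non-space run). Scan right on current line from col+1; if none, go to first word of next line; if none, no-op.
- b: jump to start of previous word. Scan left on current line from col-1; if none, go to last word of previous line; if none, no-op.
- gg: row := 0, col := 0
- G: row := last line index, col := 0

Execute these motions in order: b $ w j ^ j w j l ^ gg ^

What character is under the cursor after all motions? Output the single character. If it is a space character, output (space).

After 1 (b): row=0 col=0 char='r'
After 2 ($): row=0 col=8 char='f'
After 3 (w): row=1 col=0 char='s'
After 4 (j): row=2 col=0 char='d'
After 5 (^): row=2 col=0 char='d'
After 6 (j): row=3 col=0 char='s'
After 7 (w): row=3 col=6 char='o'
After 8 (j): row=4 col=6 char='s'
After 9 (l): row=4 col=7 char='t'
After 10 (^): row=4 col=0 char='b'
After 11 (gg): row=0 col=0 char='r'
After 12 (^): row=0 col=0 char='r'

Answer: r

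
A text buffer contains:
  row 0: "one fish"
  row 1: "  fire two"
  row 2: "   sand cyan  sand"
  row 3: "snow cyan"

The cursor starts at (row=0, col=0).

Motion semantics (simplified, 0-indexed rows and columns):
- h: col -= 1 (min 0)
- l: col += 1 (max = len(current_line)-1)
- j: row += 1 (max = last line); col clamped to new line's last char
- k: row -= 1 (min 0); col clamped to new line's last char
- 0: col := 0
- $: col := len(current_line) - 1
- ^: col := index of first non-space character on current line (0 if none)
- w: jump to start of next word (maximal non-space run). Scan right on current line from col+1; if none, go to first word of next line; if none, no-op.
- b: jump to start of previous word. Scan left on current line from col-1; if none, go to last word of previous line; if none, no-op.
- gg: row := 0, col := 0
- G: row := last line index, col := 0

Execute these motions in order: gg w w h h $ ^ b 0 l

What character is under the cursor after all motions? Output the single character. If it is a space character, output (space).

After 1 (gg): row=0 col=0 char='o'
After 2 (w): row=0 col=4 char='f'
After 3 (w): row=1 col=2 char='f'
After 4 (h): row=1 col=1 char='_'
After 5 (h): row=1 col=0 char='_'
After 6 ($): row=1 col=9 char='o'
After 7 (^): row=1 col=2 char='f'
After 8 (b): row=0 col=4 char='f'
After 9 (0): row=0 col=0 char='o'
After 10 (l): row=0 col=1 char='n'

Answer: n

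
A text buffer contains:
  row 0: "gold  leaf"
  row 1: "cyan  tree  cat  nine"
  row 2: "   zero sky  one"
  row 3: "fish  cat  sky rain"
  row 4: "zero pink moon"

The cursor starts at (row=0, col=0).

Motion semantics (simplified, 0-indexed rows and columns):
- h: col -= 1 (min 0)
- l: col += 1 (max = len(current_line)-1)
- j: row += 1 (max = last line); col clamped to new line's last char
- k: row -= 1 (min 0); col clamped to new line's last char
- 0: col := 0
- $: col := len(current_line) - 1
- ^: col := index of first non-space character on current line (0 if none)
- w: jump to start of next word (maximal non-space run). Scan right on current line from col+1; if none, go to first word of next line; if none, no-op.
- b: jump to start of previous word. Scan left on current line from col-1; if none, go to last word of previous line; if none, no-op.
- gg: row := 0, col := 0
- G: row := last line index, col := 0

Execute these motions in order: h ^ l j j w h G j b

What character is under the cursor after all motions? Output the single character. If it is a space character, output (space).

Answer: r

Derivation:
After 1 (h): row=0 col=0 char='g'
After 2 (^): row=0 col=0 char='g'
After 3 (l): row=0 col=1 char='o'
After 4 (j): row=1 col=1 char='y'
After 5 (j): row=2 col=1 char='_'
After 6 (w): row=2 col=3 char='z'
After 7 (h): row=2 col=2 char='_'
After 8 (G): row=4 col=0 char='z'
After 9 (j): row=4 col=0 char='z'
After 10 (b): row=3 col=15 char='r'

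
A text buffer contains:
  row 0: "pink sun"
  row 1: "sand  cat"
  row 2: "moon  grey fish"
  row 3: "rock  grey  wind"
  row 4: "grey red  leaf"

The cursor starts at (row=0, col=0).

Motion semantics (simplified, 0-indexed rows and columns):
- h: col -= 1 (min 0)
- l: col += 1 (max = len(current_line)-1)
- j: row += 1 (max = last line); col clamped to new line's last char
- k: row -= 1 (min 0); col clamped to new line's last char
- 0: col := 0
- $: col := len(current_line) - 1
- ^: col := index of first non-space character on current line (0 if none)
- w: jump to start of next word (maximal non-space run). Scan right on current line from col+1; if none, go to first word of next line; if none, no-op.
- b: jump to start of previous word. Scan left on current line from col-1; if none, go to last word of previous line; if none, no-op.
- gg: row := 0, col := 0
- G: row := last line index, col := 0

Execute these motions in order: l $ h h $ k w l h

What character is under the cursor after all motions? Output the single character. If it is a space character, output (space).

After 1 (l): row=0 col=1 char='i'
After 2 ($): row=0 col=7 char='n'
After 3 (h): row=0 col=6 char='u'
After 4 (h): row=0 col=5 char='s'
After 5 ($): row=0 col=7 char='n'
After 6 (k): row=0 col=7 char='n'
After 7 (w): row=1 col=0 char='s'
After 8 (l): row=1 col=1 char='a'
After 9 (h): row=1 col=0 char='s'

Answer: s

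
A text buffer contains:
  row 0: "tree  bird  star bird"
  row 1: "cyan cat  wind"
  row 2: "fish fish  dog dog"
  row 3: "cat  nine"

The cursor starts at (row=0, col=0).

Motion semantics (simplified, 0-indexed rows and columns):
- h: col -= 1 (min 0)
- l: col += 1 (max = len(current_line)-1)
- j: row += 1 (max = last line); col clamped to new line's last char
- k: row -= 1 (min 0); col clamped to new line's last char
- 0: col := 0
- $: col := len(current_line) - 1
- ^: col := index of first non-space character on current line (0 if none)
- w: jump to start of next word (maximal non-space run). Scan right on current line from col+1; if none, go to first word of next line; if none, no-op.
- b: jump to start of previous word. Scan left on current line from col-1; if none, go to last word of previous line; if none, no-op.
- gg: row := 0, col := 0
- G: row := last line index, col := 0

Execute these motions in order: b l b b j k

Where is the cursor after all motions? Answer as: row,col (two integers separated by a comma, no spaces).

After 1 (b): row=0 col=0 char='t'
After 2 (l): row=0 col=1 char='r'
After 3 (b): row=0 col=0 char='t'
After 4 (b): row=0 col=0 char='t'
After 5 (j): row=1 col=0 char='c'
After 6 (k): row=0 col=0 char='t'

Answer: 0,0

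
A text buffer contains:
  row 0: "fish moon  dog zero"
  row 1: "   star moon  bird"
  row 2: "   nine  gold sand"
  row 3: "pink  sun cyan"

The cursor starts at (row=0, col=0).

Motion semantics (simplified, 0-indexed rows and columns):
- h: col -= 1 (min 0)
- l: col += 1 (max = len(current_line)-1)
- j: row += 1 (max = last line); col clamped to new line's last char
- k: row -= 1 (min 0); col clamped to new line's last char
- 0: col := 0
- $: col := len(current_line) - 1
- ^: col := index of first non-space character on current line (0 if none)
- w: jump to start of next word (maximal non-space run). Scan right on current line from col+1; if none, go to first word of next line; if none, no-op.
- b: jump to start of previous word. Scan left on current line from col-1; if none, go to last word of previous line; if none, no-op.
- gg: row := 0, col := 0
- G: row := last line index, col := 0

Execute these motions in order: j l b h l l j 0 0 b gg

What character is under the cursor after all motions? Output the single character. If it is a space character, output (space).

After 1 (j): row=1 col=0 char='_'
After 2 (l): row=1 col=1 char='_'
After 3 (b): row=0 col=15 char='z'
After 4 (h): row=0 col=14 char='_'
After 5 (l): row=0 col=15 char='z'
After 6 (l): row=0 col=16 char='e'
After 7 (j): row=1 col=16 char='r'
After 8 (0): row=1 col=0 char='_'
After 9 (0): row=1 col=0 char='_'
After 10 (b): row=0 col=15 char='z'
After 11 (gg): row=0 col=0 char='f'

Answer: f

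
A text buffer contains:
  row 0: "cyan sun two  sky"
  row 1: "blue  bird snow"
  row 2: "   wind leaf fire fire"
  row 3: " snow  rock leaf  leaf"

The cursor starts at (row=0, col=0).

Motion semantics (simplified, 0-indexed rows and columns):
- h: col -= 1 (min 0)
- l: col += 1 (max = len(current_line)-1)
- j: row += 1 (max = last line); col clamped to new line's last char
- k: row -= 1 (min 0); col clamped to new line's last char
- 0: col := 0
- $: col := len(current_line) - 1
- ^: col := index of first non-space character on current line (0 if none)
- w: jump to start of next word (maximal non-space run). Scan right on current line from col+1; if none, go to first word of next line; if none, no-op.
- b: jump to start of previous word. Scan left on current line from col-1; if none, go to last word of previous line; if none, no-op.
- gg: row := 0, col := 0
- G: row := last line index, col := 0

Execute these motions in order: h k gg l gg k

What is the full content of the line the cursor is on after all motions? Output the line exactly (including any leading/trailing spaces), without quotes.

After 1 (h): row=0 col=0 char='c'
After 2 (k): row=0 col=0 char='c'
After 3 (gg): row=0 col=0 char='c'
After 4 (l): row=0 col=1 char='y'
After 5 (gg): row=0 col=0 char='c'
After 6 (k): row=0 col=0 char='c'

Answer: cyan sun two  sky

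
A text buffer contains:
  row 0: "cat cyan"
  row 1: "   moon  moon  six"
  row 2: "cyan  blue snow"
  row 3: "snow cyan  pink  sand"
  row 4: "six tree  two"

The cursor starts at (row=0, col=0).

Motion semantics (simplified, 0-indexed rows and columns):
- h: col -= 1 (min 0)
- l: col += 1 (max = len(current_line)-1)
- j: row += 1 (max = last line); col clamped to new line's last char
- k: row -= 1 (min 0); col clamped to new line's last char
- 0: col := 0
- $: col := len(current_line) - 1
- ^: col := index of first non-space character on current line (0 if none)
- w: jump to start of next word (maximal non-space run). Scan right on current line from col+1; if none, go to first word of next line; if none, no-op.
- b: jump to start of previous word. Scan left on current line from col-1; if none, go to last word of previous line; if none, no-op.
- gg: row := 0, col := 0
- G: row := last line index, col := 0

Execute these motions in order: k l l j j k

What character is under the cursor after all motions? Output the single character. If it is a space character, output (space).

After 1 (k): row=0 col=0 char='c'
After 2 (l): row=0 col=1 char='a'
After 3 (l): row=0 col=2 char='t'
After 4 (j): row=1 col=2 char='_'
After 5 (j): row=2 col=2 char='a'
After 6 (k): row=1 col=2 char='_'

Answer: (space)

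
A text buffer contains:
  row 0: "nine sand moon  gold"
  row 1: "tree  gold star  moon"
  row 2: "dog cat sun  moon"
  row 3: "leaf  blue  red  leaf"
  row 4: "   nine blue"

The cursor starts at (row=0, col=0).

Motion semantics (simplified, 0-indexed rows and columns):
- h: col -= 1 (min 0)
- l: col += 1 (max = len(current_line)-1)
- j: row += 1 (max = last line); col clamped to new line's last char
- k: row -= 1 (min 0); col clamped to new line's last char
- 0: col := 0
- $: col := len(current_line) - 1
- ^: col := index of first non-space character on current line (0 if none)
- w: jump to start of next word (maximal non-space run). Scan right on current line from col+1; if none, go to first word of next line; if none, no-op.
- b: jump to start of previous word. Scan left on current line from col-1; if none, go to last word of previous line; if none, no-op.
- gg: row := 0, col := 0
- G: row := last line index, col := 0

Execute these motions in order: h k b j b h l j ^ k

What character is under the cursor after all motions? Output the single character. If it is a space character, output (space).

Answer: n

Derivation:
After 1 (h): row=0 col=0 char='n'
After 2 (k): row=0 col=0 char='n'
After 3 (b): row=0 col=0 char='n'
After 4 (j): row=1 col=0 char='t'
After 5 (b): row=0 col=16 char='g'
After 6 (h): row=0 col=15 char='_'
After 7 (l): row=0 col=16 char='g'
After 8 (j): row=1 col=16 char='_'
After 9 (^): row=1 col=0 char='t'
After 10 (k): row=0 col=0 char='n'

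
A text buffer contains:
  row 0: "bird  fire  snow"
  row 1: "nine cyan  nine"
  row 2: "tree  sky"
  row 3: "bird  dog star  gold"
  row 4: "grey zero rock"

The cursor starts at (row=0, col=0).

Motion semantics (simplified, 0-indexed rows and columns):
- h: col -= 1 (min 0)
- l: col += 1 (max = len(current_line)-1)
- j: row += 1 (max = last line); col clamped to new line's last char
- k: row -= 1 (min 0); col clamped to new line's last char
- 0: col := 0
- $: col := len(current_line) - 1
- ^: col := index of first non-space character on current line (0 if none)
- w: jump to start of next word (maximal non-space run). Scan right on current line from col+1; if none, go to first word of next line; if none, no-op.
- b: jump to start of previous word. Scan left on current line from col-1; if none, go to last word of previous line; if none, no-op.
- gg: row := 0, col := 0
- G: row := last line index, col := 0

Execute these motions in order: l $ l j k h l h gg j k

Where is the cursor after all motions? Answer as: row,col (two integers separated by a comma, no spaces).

After 1 (l): row=0 col=1 char='i'
After 2 ($): row=0 col=15 char='w'
After 3 (l): row=0 col=15 char='w'
After 4 (j): row=1 col=14 char='e'
After 5 (k): row=0 col=14 char='o'
After 6 (h): row=0 col=13 char='n'
After 7 (l): row=0 col=14 char='o'
After 8 (h): row=0 col=13 char='n'
After 9 (gg): row=0 col=0 char='b'
After 10 (j): row=1 col=0 char='n'
After 11 (k): row=0 col=0 char='b'

Answer: 0,0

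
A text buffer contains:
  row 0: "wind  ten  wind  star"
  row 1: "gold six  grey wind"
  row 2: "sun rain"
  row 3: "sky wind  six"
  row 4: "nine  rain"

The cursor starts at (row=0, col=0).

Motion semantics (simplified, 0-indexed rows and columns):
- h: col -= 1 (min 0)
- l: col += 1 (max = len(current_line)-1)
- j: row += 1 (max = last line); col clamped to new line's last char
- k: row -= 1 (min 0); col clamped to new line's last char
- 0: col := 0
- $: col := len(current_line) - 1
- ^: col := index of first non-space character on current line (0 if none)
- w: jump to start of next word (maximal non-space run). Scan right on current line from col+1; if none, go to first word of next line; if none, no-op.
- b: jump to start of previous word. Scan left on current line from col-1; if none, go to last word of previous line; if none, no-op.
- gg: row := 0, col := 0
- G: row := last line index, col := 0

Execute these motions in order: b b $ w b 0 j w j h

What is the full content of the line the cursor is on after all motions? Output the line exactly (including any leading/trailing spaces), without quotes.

After 1 (b): row=0 col=0 char='w'
After 2 (b): row=0 col=0 char='w'
After 3 ($): row=0 col=20 char='r'
After 4 (w): row=1 col=0 char='g'
After 5 (b): row=0 col=17 char='s'
After 6 (0): row=0 col=0 char='w'
After 7 (j): row=1 col=0 char='g'
After 8 (w): row=1 col=5 char='s'
After 9 (j): row=2 col=5 char='a'
After 10 (h): row=2 col=4 char='r'

Answer: sun rain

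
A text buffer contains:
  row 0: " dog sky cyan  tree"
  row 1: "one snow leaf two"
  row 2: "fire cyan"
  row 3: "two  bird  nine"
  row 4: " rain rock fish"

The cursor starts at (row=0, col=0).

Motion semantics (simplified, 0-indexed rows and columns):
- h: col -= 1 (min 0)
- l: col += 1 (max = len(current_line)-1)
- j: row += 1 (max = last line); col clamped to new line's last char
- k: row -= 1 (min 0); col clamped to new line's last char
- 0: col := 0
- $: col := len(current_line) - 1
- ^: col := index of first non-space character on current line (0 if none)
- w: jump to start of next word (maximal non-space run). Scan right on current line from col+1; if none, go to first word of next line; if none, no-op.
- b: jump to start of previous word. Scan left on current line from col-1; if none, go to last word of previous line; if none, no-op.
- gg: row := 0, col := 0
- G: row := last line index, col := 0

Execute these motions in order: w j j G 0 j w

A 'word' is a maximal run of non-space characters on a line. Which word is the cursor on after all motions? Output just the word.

Answer: rain

Derivation:
After 1 (w): row=0 col=1 char='d'
After 2 (j): row=1 col=1 char='n'
After 3 (j): row=2 col=1 char='i'
After 4 (G): row=4 col=0 char='_'
After 5 (0): row=4 col=0 char='_'
After 6 (j): row=4 col=0 char='_'
After 7 (w): row=4 col=1 char='r'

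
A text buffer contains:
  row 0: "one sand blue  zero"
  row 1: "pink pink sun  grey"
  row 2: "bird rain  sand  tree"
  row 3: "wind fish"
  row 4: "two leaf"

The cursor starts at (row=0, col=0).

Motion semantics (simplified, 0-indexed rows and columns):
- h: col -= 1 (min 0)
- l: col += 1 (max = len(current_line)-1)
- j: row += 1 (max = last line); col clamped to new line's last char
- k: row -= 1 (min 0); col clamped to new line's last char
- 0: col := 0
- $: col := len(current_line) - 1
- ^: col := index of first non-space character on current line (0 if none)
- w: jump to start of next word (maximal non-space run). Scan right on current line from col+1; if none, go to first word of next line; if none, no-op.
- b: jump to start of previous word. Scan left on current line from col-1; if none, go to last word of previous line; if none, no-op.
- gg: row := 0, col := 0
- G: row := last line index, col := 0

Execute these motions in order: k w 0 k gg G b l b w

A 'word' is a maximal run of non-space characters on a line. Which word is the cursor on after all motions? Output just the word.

After 1 (k): row=0 col=0 char='o'
After 2 (w): row=0 col=4 char='s'
After 3 (0): row=0 col=0 char='o'
After 4 (k): row=0 col=0 char='o'
After 5 (gg): row=0 col=0 char='o'
After 6 (G): row=4 col=0 char='t'
After 7 (b): row=3 col=5 char='f'
After 8 (l): row=3 col=6 char='i'
After 9 (b): row=3 col=5 char='f'
After 10 (w): row=4 col=0 char='t'

Answer: two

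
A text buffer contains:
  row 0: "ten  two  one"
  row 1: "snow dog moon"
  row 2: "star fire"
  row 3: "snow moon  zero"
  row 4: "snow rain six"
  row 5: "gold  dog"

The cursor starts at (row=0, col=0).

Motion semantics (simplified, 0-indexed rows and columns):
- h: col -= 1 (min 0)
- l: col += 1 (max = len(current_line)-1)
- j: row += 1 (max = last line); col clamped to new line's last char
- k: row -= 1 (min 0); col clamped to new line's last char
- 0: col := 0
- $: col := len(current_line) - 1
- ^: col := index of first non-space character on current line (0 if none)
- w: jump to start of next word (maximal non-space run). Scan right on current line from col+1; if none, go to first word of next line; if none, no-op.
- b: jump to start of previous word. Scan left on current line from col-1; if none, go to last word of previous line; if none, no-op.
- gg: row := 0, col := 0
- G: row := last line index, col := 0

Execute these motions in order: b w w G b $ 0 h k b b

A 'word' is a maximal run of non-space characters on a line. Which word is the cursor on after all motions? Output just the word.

After 1 (b): row=0 col=0 char='t'
After 2 (w): row=0 col=5 char='t'
After 3 (w): row=0 col=10 char='o'
After 4 (G): row=5 col=0 char='g'
After 5 (b): row=4 col=10 char='s'
After 6 ($): row=4 col=12 char='x'
After 7 (0): row=4 col=0 char='s'
After 8 (h): row=4 col=0 char='s'
After 9 (k): row=3 col=0 char='s'
After 10 (b): row=2 col=5 char='f'
After 11 (b): row=2 col=0 char='s'

Answer: star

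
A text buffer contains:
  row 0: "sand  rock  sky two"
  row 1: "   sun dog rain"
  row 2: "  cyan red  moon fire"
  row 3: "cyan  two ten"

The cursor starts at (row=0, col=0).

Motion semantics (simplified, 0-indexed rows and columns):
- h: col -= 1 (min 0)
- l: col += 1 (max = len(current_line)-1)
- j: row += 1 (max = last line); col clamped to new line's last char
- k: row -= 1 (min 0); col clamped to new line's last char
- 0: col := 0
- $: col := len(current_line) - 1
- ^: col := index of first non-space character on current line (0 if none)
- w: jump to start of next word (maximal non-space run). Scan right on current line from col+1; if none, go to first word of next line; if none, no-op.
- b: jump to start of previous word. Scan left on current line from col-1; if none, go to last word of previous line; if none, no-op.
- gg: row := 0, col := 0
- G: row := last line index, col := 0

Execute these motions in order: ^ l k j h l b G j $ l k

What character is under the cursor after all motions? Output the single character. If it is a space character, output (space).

After 1 (^): row=0 col=0 char='s'
After 2 (l): row=0 col=1 char='a'
After 3 (k): row=0 col=1 char='a'
After 4 (j): row=1 col=1 char='_'
After 5 (h): row=1 col=0 char='_'
After 6 (l): row=1 col=1 char='_'
After 7 (b): row=0 col=16 char='t'
After 8 (G): row=3 col=0 char='c'
After 9 (j): row=3 col=0 char='c'
After 10 ($): row=3 col=12 char='n'
After 11 (l): row=3 col=12 char='n'
After 12 (k): row=2 col=12 char='m'

Answer: m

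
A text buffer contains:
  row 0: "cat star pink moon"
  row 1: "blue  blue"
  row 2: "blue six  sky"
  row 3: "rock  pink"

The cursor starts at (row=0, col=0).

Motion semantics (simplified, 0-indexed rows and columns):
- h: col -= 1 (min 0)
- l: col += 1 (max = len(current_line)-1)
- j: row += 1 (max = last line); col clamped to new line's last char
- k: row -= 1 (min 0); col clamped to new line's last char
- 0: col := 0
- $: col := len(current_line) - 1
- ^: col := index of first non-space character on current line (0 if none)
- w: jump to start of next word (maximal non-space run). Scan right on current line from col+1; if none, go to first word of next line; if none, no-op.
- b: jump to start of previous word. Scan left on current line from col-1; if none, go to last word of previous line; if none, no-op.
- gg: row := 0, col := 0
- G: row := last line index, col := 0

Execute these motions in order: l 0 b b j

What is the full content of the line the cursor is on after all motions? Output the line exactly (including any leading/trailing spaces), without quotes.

After 1 (l): row=0 col=1 char='a'
After 2 (0): row=0 col=0 char='c'
After 3 (b): row=0 col=0 char='c'
After 4 (b): row=0 col=0 char='c'
After 5 (j): row=1 col=0 char='b'

Answer: blue  blue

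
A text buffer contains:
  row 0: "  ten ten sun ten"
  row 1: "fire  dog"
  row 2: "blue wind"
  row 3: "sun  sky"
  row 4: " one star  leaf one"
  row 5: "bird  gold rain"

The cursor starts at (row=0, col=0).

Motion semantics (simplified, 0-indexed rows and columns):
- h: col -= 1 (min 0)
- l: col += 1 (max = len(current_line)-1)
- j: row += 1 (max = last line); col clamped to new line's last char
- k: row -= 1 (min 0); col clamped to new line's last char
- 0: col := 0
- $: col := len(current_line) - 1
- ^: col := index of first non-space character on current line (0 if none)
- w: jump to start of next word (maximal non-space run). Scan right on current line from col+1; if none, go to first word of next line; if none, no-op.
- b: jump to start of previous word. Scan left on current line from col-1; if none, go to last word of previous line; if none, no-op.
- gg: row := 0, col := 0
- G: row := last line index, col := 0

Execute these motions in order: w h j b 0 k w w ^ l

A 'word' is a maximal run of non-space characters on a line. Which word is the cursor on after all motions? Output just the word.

After 1 (w): row=0 col=2 char='t'
After 2 (h): row=0 col=1 char='_'
After 3 (j): row=1 col=1 char='i'
After 4 (b): row=1 col=0 char='f'
After 5 (0): row=1 col=0 char='f'
After 6 (k): row=0 col=0 char='_'
After 7 (w): row=0 col=2 char='t'
After 8 (w): row=0 col=6 char='t'
After 9 (^): row=0 col=2 char='t'
After 10 (l): row=0 col=3 char='e'

Answer: ten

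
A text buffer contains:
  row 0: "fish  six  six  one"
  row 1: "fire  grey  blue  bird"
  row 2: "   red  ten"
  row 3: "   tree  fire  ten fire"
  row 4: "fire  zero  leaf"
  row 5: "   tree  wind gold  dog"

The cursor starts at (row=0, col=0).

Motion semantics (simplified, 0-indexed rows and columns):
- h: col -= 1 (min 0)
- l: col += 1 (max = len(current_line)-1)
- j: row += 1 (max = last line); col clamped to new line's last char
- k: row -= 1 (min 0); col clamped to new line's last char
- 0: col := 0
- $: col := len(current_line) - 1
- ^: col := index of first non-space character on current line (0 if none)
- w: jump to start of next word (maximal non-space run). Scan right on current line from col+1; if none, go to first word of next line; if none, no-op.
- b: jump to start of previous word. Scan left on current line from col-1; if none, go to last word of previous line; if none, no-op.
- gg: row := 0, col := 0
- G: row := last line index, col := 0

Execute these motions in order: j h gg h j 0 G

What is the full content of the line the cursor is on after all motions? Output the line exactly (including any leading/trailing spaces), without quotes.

Answer:    tree  wind gold  dog

Derivation:
After 1 (j): row=1 col=0 char='f'
After 2 (h): row=1 col=0 char='f'
After 3 (gg): row=0 col=0 char='f'
After 4 (h): row=0 col=0 char='f'
After 5 (j): row=1 col=0 char='f'
After 6 (0): row=1 col=0 char='f'
After 7 (G): row=5 col=0 char='_'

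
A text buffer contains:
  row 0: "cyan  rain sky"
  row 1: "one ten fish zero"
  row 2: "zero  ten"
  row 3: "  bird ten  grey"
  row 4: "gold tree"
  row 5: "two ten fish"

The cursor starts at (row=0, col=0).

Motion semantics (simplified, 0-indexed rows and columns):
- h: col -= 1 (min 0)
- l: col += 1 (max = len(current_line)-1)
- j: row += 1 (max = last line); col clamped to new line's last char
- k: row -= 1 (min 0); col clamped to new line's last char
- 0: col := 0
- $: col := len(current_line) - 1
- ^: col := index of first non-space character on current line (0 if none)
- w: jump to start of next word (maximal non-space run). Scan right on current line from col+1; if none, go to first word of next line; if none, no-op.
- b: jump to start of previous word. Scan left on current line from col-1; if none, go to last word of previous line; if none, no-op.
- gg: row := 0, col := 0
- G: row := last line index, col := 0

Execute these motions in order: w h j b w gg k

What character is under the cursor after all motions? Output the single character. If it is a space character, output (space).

Answer: c

Derivation:
After 1 (w): row=0 col=6 char='r'
After 2 (h): row=0 col=5 char='_'
After 3 (j): row=1 col=5 char='e'
After 4 (b): row=1 col=4 char='t'
After 5 (w): row=1 col=8 char='f'
After 6 (gg): row=0 col=0 char='c'
After 7 (k): row=0 col=0 char='c'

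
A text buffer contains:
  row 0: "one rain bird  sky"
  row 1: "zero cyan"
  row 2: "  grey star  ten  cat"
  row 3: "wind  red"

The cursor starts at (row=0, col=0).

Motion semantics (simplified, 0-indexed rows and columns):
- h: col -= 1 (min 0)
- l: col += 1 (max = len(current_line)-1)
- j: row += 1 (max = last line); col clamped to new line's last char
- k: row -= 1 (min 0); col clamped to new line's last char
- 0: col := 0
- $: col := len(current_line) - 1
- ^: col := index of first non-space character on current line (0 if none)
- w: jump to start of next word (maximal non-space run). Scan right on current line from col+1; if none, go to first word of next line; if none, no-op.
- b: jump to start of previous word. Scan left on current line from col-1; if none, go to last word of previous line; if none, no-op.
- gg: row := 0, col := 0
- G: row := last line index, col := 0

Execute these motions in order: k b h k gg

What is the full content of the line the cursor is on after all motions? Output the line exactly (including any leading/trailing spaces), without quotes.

Answer: one rain bird  sky

Derivation:
After 1 (k): row=0 col=0 char='o'
After 2 (b): row=0 col=0 char='o'
After 3 (h): row=0 col=0 char='o'
After 4 (k): row=0 col=0 char='o'
After 5 (gg): row=0 col=0 char='o'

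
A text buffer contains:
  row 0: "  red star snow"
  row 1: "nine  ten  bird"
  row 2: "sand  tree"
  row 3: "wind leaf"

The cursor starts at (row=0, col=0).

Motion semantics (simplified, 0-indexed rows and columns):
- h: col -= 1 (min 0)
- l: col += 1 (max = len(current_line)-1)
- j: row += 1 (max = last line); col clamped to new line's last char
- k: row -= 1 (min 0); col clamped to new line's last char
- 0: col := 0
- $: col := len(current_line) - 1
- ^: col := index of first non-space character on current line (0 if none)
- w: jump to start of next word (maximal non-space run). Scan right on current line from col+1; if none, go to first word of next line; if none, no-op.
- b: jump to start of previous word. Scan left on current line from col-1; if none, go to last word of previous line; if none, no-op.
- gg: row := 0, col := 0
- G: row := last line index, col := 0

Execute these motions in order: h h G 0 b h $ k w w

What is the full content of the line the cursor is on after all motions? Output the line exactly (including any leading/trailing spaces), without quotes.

Answer: sand  tree

Derivation:
After 1 (h): row=0 col=0 char='_'
After 2 (h): row=0 col=0 char='_'
After 3 (G): row=3 col=0 char='w'
After 4 (0): row=3 col=0 char='w'
After 5 (b): row=2 col=6 char='t'
After 6 (h): row=2 col=5 char='_'
After 7 ($): row=2 col=9 char='e'
After 8 (k): row=1 col=9 char='_'
After 9 (w): row=1 col=11 char='b'
After 10 (w): row=2 col=0 char='s'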